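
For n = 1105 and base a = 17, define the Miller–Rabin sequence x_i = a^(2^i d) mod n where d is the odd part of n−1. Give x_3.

n − 1 = 1104 = 2^4 · 69, so s = 4 and d = 69.
x_0 = 17^69 mod 1105 = 272.
x_1 = 272^2 mod 1105 = 1054.
x_2 = 1054^2 mod 1105 = 391.
x_3 = 391^2 mod 1105 = 391.

391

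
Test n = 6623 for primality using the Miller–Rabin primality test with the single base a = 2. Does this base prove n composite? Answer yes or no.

yes

n − 1 = 6622 = 2^1 · 3311, so s = 1 and d = 3311.
By repeated squaring, 2^3311 ≡ 2239 (mod 6623).
x_0 = 2^3311 mod 6623 = 2239.
x_0 ∉ {1, 6622} and s = 1, so 2 is a Miller–Rabin witness and 6623 is composite.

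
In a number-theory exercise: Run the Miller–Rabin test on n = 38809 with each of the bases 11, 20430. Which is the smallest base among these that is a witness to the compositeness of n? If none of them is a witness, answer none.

11

n − 1 = 38808 = 2^3 · 4851, so s = 3 and d = 4851.
Base 11: x_0 = 11^4851 mod 38809 = 37838. x_0 is neither 1 nor 38808, so continue squaring. x_1 = 37838^2 mod 38809 = 11425. x_2 = 11425^2 mod 38809 = 15958. Reached i = s−1 = 2 without hitting −1: 11 is a Miller–Rabin witness and 38809 is composite.
Base 20430: x_0 = 20430^4851 mod 38809 = 10427. x_0 is neither 1 nor 38808, so continue squaring. x_1 = 10427^2 mod 38809 = 18320. x_2 = 18320^2 mod 38809 = 2168. Reached i = s−1 = 2 without hitting −1: 20430 is a Miller–Rabin witness and 38809 is composite.
The smallest witness among the given bases is 11.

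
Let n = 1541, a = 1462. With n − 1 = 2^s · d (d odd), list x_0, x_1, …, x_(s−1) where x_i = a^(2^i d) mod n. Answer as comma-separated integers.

n − 1 = 1540 = 2^2 · 385, so s = 2 and d = 385.
x_0 = 1462^385 mod 1541 = 967.
x_1 = 967^2 mod 1541 = 1243.

967, 1243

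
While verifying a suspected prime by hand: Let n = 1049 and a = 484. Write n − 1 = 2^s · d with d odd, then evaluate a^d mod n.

n − 1 = 1048 = 2^3 · 131, so s = 3 and d = 131.
484^131 mod 1049 = 1048.

1048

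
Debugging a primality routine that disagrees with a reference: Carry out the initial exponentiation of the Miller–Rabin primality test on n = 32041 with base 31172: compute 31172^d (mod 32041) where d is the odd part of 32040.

n − 1 = 32040 = 2^3 · 4005, so s = 3 and d = 4005.
Repeated squaring mod 32041: 31172^1 ≡ 31172, 31172^2 ≡ 18218, 31172^4 ≡ 14846, 31172^8 ≡ 25718, 31172^16 ≡ 25202, 31172^32 ≡ 24102, 31172^64 ≡ 3074, 31172^128 ≡ 29422, 31172^256 ≡ 2387, 31172^512 ≡ 26512, 31172^1024 ≡ 2727, 31172^2048 ≡ 3017.
4005 = 2048 + 1024 + 512 + 256 + 128 + 32 + 4 + 1, so 31172^4005 ≡ 3017·2727·26512·2387·29422·24102·14846·31172 ≡ 8412 (mod 32041).

8412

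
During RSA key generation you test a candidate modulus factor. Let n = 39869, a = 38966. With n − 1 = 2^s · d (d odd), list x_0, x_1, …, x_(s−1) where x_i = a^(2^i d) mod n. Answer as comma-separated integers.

n − 1 = 39868 = 2^2 · 9967, so s = 2 and d = 9967.
x_0 = 38966^9967 mod 39869 = 1.
x_1 = 1^2 mod 39869 = 1.

1, 1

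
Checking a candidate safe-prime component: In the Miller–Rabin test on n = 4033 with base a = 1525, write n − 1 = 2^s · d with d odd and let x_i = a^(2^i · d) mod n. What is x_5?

1

n − 1 = 4032 = 2^6 · 63, so s = 6 and d = 63.
Repeated squaring mod 4033: 1525^1 ≡ 1525, 1525^2 ≡ 2617, 1525^4 ≡ 655, 1525^8 ≡ 1527, 1525^16 ≡ 655, 1525^32 ≡ 1527.
63 = 32 + 16 + 8 + 4 + 2 + 1, so 1525^63 ≡ 1527·655·1527·655·2617·1525 ≡ 2288 (mod 4033).
x_0 = 2288.
x_1 = 2288^2 mod 4033 = 110.
x_2 = 110^2 mod 4033 = 1.
x_3 = 1^2 mod 4033 = 1.
x_4 = 1^2 mod 4033 = 1.
x_5 = 1^2 mod 4033 = 1.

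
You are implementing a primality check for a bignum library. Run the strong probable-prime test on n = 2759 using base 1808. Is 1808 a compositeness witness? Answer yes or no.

yes

n − 1 = 2758 = 2^1 · 1379, so s = 1 and d = 1379.
x_0 = 1808^1379 mod 2759 = 1144.
x_0 ∉ {1, 2758} and s = 1, so 1808 is a Miller–Rabin witness and 2759 is composite.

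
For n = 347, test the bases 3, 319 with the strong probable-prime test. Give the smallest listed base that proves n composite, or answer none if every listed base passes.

none

n − 1 = 346 = 2^1 · 173, so s = 1 and d = 173.
Base 3: x_0 = 3^173 mod 347 = 1. x_0 = 1, so 3 is not a witness.
Base 319: x_0 = 319^173 mod 347 = 1. x_0 = 1, so 319 is not a witness.
No listed base is a witness for 347.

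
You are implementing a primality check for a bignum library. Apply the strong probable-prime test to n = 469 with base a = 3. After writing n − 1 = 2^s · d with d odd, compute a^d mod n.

244

n − 1 = 468 = 2^2 · 117, so s = 2 and d = 117.
3^117 mod 469 = 244.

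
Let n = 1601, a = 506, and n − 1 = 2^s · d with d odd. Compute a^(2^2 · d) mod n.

40

n − 1 = 1600 = 2^6 · 25, so s = 6 and d = 25.
By repeated squaring, 506^25 ≡ 380 (mod 1601).
x_0 = 380.
x_1 = 380^2 mod 1601 = 310.
x_2 = 310^2 mod 1601 = 40.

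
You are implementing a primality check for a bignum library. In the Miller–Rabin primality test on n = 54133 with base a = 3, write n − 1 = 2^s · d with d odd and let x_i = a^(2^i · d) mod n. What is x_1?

n − 1 = 54132 = 2^2 · 13533, so s = 2 and d = 13533.
x_0 = 3^13533 mod 54133 = 54132.
x_1 = 54132^2 mod 54133 = 1.

1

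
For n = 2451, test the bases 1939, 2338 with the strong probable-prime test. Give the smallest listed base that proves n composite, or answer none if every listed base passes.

none

n − 1 = 2450 = 2^1 · 1225, so s = 1 and d = 1225.
Base 1939: x_0 = 1939^1225 mod 2451 = 1. x_0 = 1, so 1939 is not a witness.
Base 2338: x_0 = 2338^1225 mod 2451 = 1. x_0 = 1, so 2338 is not a witness.
No listed base is a witness for 2451.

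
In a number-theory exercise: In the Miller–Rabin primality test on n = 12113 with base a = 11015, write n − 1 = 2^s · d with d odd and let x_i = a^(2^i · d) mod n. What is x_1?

635

n − 1 = 12112 = 2^4 · 757, so s = 4 and d = 757.
x_0 = 11015^757 mod 12113 = 8664.
x_1 = 8664^2 mod 12113 = 635.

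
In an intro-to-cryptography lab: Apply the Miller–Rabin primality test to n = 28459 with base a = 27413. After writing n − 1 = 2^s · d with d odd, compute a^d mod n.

n − 1 = 28458 = 2^1 · 14229, so s = 1 and d = 14229.
27413^14229 mod 28459 = 12997.

12997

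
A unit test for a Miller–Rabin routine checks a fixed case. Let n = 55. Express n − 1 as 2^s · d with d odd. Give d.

27

Halving: 54 → 27; 27 is odd.
So 54 = 2^1 · 27.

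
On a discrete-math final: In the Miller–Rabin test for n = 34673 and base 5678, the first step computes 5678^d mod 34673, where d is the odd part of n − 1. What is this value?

2942

n − 1 = 34672 = 2^4 · 2167, so s = 4 and d = 2167.
By repeated squaring, 5678^2167 ≡ 2942 (mod 34673).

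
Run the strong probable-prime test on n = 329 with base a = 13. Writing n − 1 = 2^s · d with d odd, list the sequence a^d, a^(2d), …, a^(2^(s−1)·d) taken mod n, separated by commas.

n − 1 = 328 = 2^3 · 41, so s = 3 and d = 41.
x_0 = 13^41 mod 329 = 20.
x_1 = 20^2 mod 329 = 71.
x_2 = 71^2 mod 329 = 106.

20, 71, 106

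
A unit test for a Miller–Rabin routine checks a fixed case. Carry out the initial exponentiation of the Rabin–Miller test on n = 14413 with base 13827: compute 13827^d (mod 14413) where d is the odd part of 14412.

7652

n − 1 = 14412 = 2^2 · 3603, so s = 2 and d = 3603.
By repeated squaring, 13827^3603 ≡ 7652 (mod 14413).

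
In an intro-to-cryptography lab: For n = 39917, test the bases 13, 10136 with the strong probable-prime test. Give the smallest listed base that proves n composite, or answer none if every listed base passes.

n − 1 = 39916 = 2^2 · 9979, so s = 2 and d = 9979.
Base 13: x_0 = 13^9979 mod 39917 = 21378. x_0 is neither 1 nor 39916, so continue squaring. x_1 = 21378^2 mod 39917 = 9151. Reached i = s−1 = 1 without hitting −1: 13 is a Miller–Rabin witness and 39917 is composite.
Base 10136: x_0 = 10136^9979 mod 39917 = 5473. x_0 is neither 1 nor 39916, so continue squaring. x_1 = 5473^2 mod 39917 = 15979. Reached i = s−1 = 1 without hitting −1: 10136 is a Miller–Rabin witness and 39917 is composite.
The smallest witness among the given bases is 13.

13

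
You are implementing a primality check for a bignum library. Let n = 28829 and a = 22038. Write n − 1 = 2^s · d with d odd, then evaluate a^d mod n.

300

n − 1 = 28828 = 2^2 · 7207, so s = 2 and d = 7207.
Repeated squaring mod 28829: 22038^1 ≡ 22038, 22038^2 ≡ 20110, 22038^4 ≡ 27717, 22038^8 ≡ 25726, 22038^16 ≡ 28552, 22038^32 ≡ 19071, 22038^64 ≡ 25206, 22038^128 ≡ 8934, 22038^256 ≡ 17684, 22038^512 ≡ 15693, 22038^1024 ≡ 12931, 22038^2048 ≡ 2561, 22038^4096 ≡ 14538.
7207 = 4096 + 2048 + 1024 + 32 + 4 + 2 + 1, so 22038^7207 ≡ 14538·2561·12931·19071·27717·20110·22038 ≡ 300 (mod 28829).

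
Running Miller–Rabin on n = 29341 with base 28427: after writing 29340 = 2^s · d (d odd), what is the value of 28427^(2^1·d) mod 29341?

1

n − 1 = 29340 = 2^2 · 7335, so s = 2 and d = 7335.
x_0 = 28427^7335 mod 29341 = 18240.
x_1 = 18240^2 mod 29341 = 1.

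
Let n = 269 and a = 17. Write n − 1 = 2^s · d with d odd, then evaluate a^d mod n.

n − 1 = 268 = 2^2 · 67, so s = 2 and d = 67.
17^67 mod 269 = 187.

187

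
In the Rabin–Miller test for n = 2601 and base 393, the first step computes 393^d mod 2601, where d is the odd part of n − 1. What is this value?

2259

n − 1 = 2600 = 2^3 · 325, so s = 3 and d = 325.
393^325 mod 2601 = 2259.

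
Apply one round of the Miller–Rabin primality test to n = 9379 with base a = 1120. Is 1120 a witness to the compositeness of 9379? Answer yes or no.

yes

n − 1 = 9378 = 2^1 · 4689, so s = 1 and d = 4689.
x_0 = 1120^4689 mod 9379 = 4360.
x_0 ∉ {1, 9378} and s = 1, so 1120 is a Miller–Rabin witness and 9379 is composite.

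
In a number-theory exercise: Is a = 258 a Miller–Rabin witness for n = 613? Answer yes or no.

n − 1 = 612 = 2^2 · 153, so s = 2 and d = 153.
Repeated squaring mod 613: 258^1 ≡ 258, 258^2 ≡ 360, 258^4 ≡ 257, 258^8 ≡ 458, 258^16 ≡ 118, 258^32 ≡ 438, 258^64 ≡ 588, 258^128 ≡ 12.
153 = 128 + 16 + 8 + 1, so 258^153 ≡ 12·118·458·258 ≡ 35 (mod 613).
x_0 = 258^153 mod 613 = 35.
x_0 is neither 1 nor 612, so continue squaring.
x_1 = 35^2 mod 613 = 612.
x_1 ≡ −1, so 258 is not a witness.

no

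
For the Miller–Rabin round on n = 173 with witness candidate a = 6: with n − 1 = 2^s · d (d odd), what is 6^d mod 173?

1

n − 1 = 172 = 2^2 · 43, so s = 2 and d = 43.
Repeated squaring mod 173: 6^1 ≡ 6, 6^2 ≡ 36, 6^4 ≡ 85, 6^8 ≡ 132, 6^16 ≡ 124, 6^32 ≡ 152.
43 = 32 + 8 + 2 + 1, so 6^43 ≡ 152·132·36·6 ≡ 1 (mod 173).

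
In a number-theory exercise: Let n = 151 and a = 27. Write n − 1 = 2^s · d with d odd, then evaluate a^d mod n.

150

n − 1 = 150 = 2^1 · 75, so s = 1 and d = 75.
27^75 mod 151 = 150.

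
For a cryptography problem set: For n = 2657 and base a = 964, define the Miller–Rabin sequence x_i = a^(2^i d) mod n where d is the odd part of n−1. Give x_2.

163

n − 1 = 2656 = 2^5 · 83, so s = 5 and d = 83.
Repeated squaring mod 2657: 964^1 ≡ 964, 964^2 ≡ 2003, 964^4 ≡ 2596, 964^8 ≡ 1064, 964^16 ≡ 214, 964^32 ≡ 627, 964^64 ≡ 2550.
83 = 64 + 16 + 2 + 1, so 964^83 ≡ 2550·214·2003·964 ≡ 1697 (mod 2657).
x_0 = 1697.
x_1 = 1697^2 mod 2657 = 2278.
x_2 = 2278^2 mod 2657 = 163.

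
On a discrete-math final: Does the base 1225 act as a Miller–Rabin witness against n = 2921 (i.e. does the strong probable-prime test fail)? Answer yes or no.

n − 1 = 2920 = 2^3 · 365, so s = 3 and d = 365.
x_0 = 1225^365 mod 2921 = 2566.
x_0 is neither 1 nor 2920, so continue squaring.
x_1 = 2566^2 mod 2921 = 422.
x_2 = 422^2 mod 2921 = 2824.
Reached i = s−1 = 2 without hitting −1: 1225 is a Miller–Rabin witness and 2921 is composite.

yes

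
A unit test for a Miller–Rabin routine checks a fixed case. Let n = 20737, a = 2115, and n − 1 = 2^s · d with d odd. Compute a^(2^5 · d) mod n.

19441

n − 1 = 20736 = 2^8 · 81, so s = 8 and d = 81.
x_0 = 2115^81 mod 20737 = 15318.
x_1 = 15318^2 mod 20737 = 1969.
x_2 = 1969^2 mod 20737 = 19879.
x_3 = 19879^2 mod 20737 = 10369.
x_4 = 10369^2 mod 20737 = 15553.
x_5 = 15553^2 mod 20737 = 19441.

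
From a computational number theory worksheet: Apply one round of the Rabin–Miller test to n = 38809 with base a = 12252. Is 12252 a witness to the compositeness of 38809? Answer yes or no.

yes

n − 1 = 38808 = 2^3 · 4851, so s = 3 and d = 4851.
x_0 = 12252^4851 mod 38809 = 24020.
x_0 is neither 1 nor 38808, so continue squaring.
x_1 = 24020^2 mod 38809 = 25806.
x_2 = 25806^2 mod 38809 = 26005.
Reached i = s−1 = 2 without hitting −1: 12252 is a Miller–Rabin witness and 38809 is composite.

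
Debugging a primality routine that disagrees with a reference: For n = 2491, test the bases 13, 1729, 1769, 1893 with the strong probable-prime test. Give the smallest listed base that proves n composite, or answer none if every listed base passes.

n − 1 = 2490 = 2^1 · 1245, so s = 1 and d = 1245.
Base 13: x_0 = 13^1245 mod 2491 = 2056. x_0 ∉ {1, 2490} and s = 1, so 13 is a Miller–Rabin witness and 2491 is composite.
Base 1729: x_0 = 1729^1245 mod 2491 = 1820. x_0 ∉ {1, 2490} and s = 1, so 1729 is a Miller–Rabin witness and 2491 is composite.
Base 1769: x_0 = 1769^1245 mod 2491 = 1996. x_0 ∉ {1, 2490} and s = 1, so 1769 is a Miller–Rabin witness and 2491 is composite.
Base 1893: x_0 = 1893^1245 mod 2491 = 1774. x_0 ∉ {1, 2490} and s = 1, so 1893 is a Miller–Rabin witness and 2491 is composite.
The smallest witness among the given bases is 13.

13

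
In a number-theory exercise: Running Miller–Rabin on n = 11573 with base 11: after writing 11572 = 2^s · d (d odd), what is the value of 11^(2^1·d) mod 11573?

4334

n − 1 = 11572 = 2^2 · 2893, so s = 2 and d = 2893.
x_0 = 11^2893 mod 11573 = 1519.
x_1 = 1519^2 mod 11573 = 4334.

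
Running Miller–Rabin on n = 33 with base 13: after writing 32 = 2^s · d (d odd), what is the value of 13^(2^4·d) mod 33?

31

n − 1 = 32 = 2^5 · 1, so s = 5 and d = 1.
x_0 = 13^1 mod 33 = 13.
x_1 = 13^2 mod 33 = 4.
x_2 = 4^2 mod 33 = 16.
x_3 = 16^2 mod 33 = 25.
x_4 = 25^2 mod 33 = 31.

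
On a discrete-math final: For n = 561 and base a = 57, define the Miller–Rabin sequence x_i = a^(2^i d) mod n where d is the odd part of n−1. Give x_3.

n − 1 = 560 = 2^4 · 35, so s = 4 and d = 35.
x_0 = 57^35 mod 561 = 318.
x_1 = 318^2 mod 561 = 144.
x_2 = 144^2 mod 561 = 540.
x_3 = 540^2 mod 561 = 441.

441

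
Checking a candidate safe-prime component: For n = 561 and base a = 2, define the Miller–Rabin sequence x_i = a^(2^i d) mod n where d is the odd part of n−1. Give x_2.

67

n − 1 = 560 = 2^4 · 35, so s = 4 and d = 35.
x_0 = 2^35 mod 561 = 263.
x_1 = 263^2 mod 561 = 166.
x_2 = 166^2 mod 561 = 67.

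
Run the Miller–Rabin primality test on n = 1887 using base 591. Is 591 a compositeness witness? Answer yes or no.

yes

n − 1 = 1886 = 2^1 · 943, so s = 1 and d = 943.
x_0 = 591^943 mod 1887 = 480.
x_0 ∉ {1, 1886} and s = 1, so 591 is a Miller–Rabin witness and 1887 is composite.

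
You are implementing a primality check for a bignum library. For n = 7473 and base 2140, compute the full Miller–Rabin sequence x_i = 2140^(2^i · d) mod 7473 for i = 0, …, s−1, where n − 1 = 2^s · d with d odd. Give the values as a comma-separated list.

3082, 541, 1234, 5737

n − 1 = 7472 = 2^4 · 467, so s = 4 and d = 467.
x_0 = 2140^467 mod 7473 = 3082.
x_1 = 3082^2 mod 7473 = 541.
x_2 = 541^2 mod 7473 = 1234.
x_3 = 1234^2 mod 7473 = 5737.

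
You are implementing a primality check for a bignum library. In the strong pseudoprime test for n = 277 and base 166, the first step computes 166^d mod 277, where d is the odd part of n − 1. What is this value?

217

n − 1 = 276 = 2^2 · 69, so s = 2 and d = 69.
166^69 mod 277 = 217.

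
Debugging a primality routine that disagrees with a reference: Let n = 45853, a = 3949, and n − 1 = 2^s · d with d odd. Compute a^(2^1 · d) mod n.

45852

n − 1 = 45852 = 2^2 · 11463, so s = 2 and d = 11463.
Repeated squaring mod 45853: 3949^1 ≡ 3949, 3949^2 ≡ 4581, 3949^4 ≡ 30740, 3949^8 ≡ 8976, 3949^16 ≡ 4855, 3949^32 ≡ 2583, 3949^64 ≡ 23204, 3949^128 ≡ 19690, 3949^256 ≡ 8985, 3949^512 ≡ 28945, 3949^1024 ≡ 32862, 3949^2048 ≡ 27041, 3949^4096 ≡ 43743, 3949^8192 ≡ 4359.
11463 = 8192 + 2048 + 1024 + 128 + 64 + 4 + 2 + 1, so 3949^11463 ≡ 4359·27041·32862·19690·23204·30740·4581·3949 ≡ 39610 (mod 45853).
x_0 = 39610.
x_1 = 39610^2 mod 45853 = 45852.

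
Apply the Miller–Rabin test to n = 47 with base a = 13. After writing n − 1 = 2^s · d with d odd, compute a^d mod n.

46

n − 1 = 46 = 2^1 · 23, so s = 1 and d = 23.
13^23 mod 47 = 46.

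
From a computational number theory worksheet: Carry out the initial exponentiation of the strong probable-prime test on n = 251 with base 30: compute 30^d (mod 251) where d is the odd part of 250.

n − 1 = 250 = 2^1 · 125, so s = 1 and d = 125.
Repeated squaring mod 251: 30^1 ≡ 30, 30^2 ≡ 147, 30^4 ≡ 23, 30^8 ≡ 27, 30^16 ≡ 227, 30^32 ≡ 74, 30^64 ≡ 205.
125 = 64 + 32 + 16 + 8 + 4 + 1, so 30^125 ≡ 205·74·227·27·23·30 ≡ 250 (mod 251).

250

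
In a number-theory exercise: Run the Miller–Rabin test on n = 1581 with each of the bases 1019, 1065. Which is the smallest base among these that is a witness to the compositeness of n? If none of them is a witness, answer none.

n − 1 = 1580 = 2^2 · 395, so s = 2 and d = 395.
Base 1019: x_0 = 1019^395 mod 1581 = 1580. x_0 = 1580 ≡ −1, so 1019 is not a witness.
Base 1065: x_0 = 1065^395 mod 1581 = 471. x_0 is neither 1 nor 1580, so continue squaring. x_1 = 471^2 mod 1581 = 501. Reached i = s−1 = 1 without hitting −1: 1065 is a Miller–Rabin witness and 1581 is composite.
The smallest witness among the given bases is 1065.

1065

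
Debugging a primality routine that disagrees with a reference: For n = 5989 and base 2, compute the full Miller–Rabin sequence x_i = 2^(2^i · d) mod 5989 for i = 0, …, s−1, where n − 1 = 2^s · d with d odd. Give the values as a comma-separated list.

4915, 3588

n − 1 = 5988 = 2^2 · 1497, so s = 2 and d = 1497.
x_0 = 2^1497 mod 5989 = 4915.
x_1 = 4915^2 mod 5989 = 3588.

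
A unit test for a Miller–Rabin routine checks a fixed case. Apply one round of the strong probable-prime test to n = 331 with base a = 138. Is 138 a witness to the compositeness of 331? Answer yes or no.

no

n − 1 = 330 = 2^1 · 165, so s = 1 and d = 165.
x_0 = 138^165 mod 331 = 330.
x_0 = 330 ≡ −1, so 138 is not a witness.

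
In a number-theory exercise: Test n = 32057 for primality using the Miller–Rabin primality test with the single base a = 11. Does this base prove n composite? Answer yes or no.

n − 1 = 32056 = 2^3 · 4007, so s = 3 and d = 4007.
Repeated squaring mod 32057: 11^1 ≡ 11, 11^2 ≡ 121, 11^4 ≡ 14641, 11^8 ≡ 25779, 11^16 ≡ 15231, 11^32 ≡ 18909, 11^64 ≡ 18560, 11^128 ≡ 21135, 11^256 ≡ 5987, 11^512 ≡ 4443, 11^1024 ≡ 25194, 11^2048 ≡ 9036.
4007 = 2048 + 1024 + 512 + 256 + 128 + 32 + 4 + 2 + 1, so 11^4007 ≡ 9036·25194·4443·5987·21135·18909·14641·121·11 ≡ 32056 (mod 32057).
x_0 = 11^4007 mod 32057 = 32056.
x_0 = 32056 ≡ −1, so 11 is not a witness.

no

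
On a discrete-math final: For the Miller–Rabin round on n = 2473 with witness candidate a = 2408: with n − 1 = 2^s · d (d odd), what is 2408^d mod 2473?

n − 1 = 2472 = 2^3 · 309, so s = 3 and d = 309.
2408^309 mod 2473 = 574.

574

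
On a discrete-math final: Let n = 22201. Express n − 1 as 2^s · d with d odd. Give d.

2775

Halving: 22200 → 11100 → 5550 → 2775; 2775 is odd.
So 22200 = 2^3 · 2775.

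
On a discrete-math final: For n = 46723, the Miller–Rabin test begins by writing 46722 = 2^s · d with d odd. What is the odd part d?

23361

Halving: 46722 → 23361; 23361 is odd.
So 46722 = 2^1 · 23361.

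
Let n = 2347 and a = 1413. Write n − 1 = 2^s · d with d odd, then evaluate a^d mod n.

n − 1 = 2346 = 2^1 · 1173, so s = 1 and d = 1173.
Repeated squaring mod 2347: 1413^1 ≡ 1413, 1413^2 ≡ 1619, 1413^4 ≡ 1909, 1413^8 ≡ 1737, 1413^16 ≡ 1274, 1413^32 ≡ 1299, 1413^64 ≡ 2255, 1413^128 ≡ 1423, 1413^256 ≡ 1815, 1413^512 ≡ 1384, 1413^1024 ≡ 304.
1173 = 1024 + 128 + 16 + 4 + 1, so 1413^1173 ≡ 304·1423·1274·1909·1413 ≡ 2346 (mod 2347).

2346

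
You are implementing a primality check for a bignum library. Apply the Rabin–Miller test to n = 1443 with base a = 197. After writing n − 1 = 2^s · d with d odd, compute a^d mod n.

197

n − 1 = 1442 = 2^1 · 721, so s = 1 and d = 721.
197^721 mod 1443 = 197.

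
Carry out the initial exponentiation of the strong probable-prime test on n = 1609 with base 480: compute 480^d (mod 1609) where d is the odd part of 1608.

n − 1 = 1608 = 2^3 · 201, so s = 3 and d = 201.
480^201 mod 1609 = 523.

523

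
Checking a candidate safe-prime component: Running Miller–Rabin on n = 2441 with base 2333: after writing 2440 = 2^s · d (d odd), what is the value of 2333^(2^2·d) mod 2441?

2440

n − 1 = 2440 = 2^3 · 305, so s = 3 and d = 305.
Repeated squaring mod 2441: 2333^1 ≡ 2333, 2333^2 ≡ 1900, 2333^4 ≡ 2202, 2333^8 ≡ 978, 2333^16 ≡ 2053, 2333^32 ≡ 1643, 2333^64 ≡ 2144, 2333^128 ≡ 333, 2333^256 ≡ 1044.
305 = 256 + 32 + 16 + 1, so 2333^305 ≡ 1044·1643·2053·2333 ≡ 285 (mod 2441).
x_0 = 285.
x_1 = 285^2 mod 2441 = 672.
x_2 = 672^2 mod 2441 = 2440.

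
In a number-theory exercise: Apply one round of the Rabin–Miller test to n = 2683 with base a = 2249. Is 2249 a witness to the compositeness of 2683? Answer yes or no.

n − 1 = 2682 = 2^1 · 1341, so s = 1 and d = 1341.
x_0 = 2249^1341 mod 2683 = 2682.
x_0 = 2682 ≡ −1, so 2249 is not a witness.

no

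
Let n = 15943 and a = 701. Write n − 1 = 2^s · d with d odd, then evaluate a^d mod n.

n − 1 = 15942 = 2^1 · 7971, so s = 1 and d = 7971.
Repeated squaring mod 15943: 701^1 ≡ 701, 701^2 ≡ 13111, 701^4 ≡ 895, 701^8 ≡ 3875, 701^16 ≡ 13262, 701^32 ≡ 13411, 701^64 ≡ 1938, 701^128 ≡ 9239, 701^256 ≡ 299, 701^512 ≡ 9686, 701^1024 ≡ 9984, 701^2048 ≡ 4620, 701^4096 ≡ 12666.
7971 = 4096 + 2048 + 1024 + 512 + 256 + 32 + 2 + 1, so 701^7971 ≡ 12666·4620·9984·9686·299·13411·13111·701 ≡ 4812 (mod 15943).

4812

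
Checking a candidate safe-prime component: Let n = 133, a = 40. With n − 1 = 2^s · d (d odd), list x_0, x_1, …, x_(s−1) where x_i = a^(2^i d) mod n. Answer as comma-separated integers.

n − 1 = 132 = 2^2 · 33, so s = 2 and d = 33.
x_0 = 40^33 mod 133 = 69.
x_1 = 69^2 mod 133 = 106.

69, 106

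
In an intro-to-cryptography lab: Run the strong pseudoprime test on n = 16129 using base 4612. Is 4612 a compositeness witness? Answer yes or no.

no

n − 1 = 16128 = 2^8 · 63, so s = 8 and d = 63.
x_0 = 4612^63 mod 16129 = 16128.
x_0 = 16128 ≡ −1, so 4612 is not a witness.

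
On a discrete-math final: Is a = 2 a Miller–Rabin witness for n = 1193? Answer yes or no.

no

n − 1 = 1192 = 2^3 · 149, so s = 3 and d = 149.
x_0 = 2^149 mod 1193 = 1192.
x_0 = 1192 ≡ −1, so 2 is not a witness.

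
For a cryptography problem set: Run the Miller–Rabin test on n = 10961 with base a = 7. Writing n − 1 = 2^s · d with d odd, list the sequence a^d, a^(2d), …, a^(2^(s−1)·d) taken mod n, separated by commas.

7216, 5906, 2934, 3971

n − 1 = 10960 = 2^4 · 685, so s = 4 and d = 685.
x_0 = 7^685 mod 10961 = 7216.
x_1 = 7216^2 mod 10961 = 5906.
x_2 = 5906^2 mod 10961 = 2934.
x_3 = 2934^2 mod 10961 = 3971.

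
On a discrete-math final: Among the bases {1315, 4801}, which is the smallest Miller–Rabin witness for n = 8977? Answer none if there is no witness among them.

1315

n − 1 = 8976 = 2^4 · 561, so s = 4 and d = 561.
Base 1315: x_0 = 1315^561 mod 8977 = 7895. x_0 is neither 1 nor 8976, so continue squaring. x_1 = 7895^2 mod 8977 = 3714. x_2 = 3714^2 mod 8977 = 5124. x_3 = 5124^2 mod 8977 = 6628. Reached i = s−1 = 3 without hitting −1: 1315 is a Miller–Rabin witness and 8977 is composite.
Base 4801: x_0 = 4801^561 mod 8977 = 958. x_0 is neither 1 nor 8976, so continue squaring. x_1 = 958^2 mod 8977 = 2110. x_2 = 2110^2 mod 8977 = 8485. x_3 = 8485^2 mod 8977 = 8662. Reached i = s−1 = 3 without hitting −1: 4801 is a Miller–Rabin witness and 8977 is composite.
The smallest witness among the given bases is 1315.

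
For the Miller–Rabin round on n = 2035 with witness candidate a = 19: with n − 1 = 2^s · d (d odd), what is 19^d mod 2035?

n − 1 = 2034 = 2^1 · 1017, so s = 1 and d = 1017.
19^1017 mod 2035 = 2004.

2004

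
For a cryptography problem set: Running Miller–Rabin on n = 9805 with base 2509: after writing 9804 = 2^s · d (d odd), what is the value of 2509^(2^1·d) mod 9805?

3541

n − 1 = 9804 = 2^2 · 2451, so s = 2 and d = 2451.
x_0 = 2509^2451 mod 9805 = 6909.
x_1 = 6909^2 mod 9805 = 3541.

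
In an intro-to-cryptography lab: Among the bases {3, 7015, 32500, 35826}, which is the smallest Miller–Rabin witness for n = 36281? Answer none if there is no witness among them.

3

n − 1 = 36280 = 2^3 · 4535, so s = 3 and d = 4535.
Base 3: x_0 = 3^4535 mod 36281 = 27935. x_0 is neither 1 nor 36280, so continue squaring. x_1 = 27935^2 mod 36281 = 32477. x_2 = 32477^2 mod 36281 = 30578. Reached i = s−1 = 2 without hitting −1: 3 is a Miller–Rabin witness and 36281 is composite.
Base 7015: x_0 = 7015^4535 mod 36281 = 4474. x_0 is neither 1 nor 36280, so continue squaring. x_1 = 4474^2 mod 36281 = 25845. x_2 = 25845^2 mod 36281 = 30815. Reached i = s−1 = 2 without hitting −1: 7015 is a Miller–Rabin witness and 36281 is composite.
Base 32500: x_0 = 32500^4535 mod 36281 = 21209. x_0 is neither 1 nor 36280, so continue squaring. x_1 = 21209^2 mod 36281 = 9843. x_2 = 9843^2 mod 36281 = 14379. Reached i = s−1 = 2 without hitting −1: 32500 is a Miller–Rabin witness and 36281 is composite.
Base 35826: x_0 = 35826^4535 mod 36281 = 34048. x_0 is neither 1 nor 36280, so continue squaring. x_1 = 34048^2 mod 36281 = 15792. x_2 = 15792^2 mod 36281 = 27951. Reached i = s−1 = 2 without hitting −1: 35826 is a Miller–Rabin witness and 36281 is composite.
The smallest witness among the given bases is 3.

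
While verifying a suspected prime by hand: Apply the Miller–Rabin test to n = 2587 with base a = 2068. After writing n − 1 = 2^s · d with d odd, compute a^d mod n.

807

n − 1 = 2586 = 2^1 · 1293, so s = 1 and d = 1293.
By repeated squaring, 2068^1293 ≡ 807 (mod 2587).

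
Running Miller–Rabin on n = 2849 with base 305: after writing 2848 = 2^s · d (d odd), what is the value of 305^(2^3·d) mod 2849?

823

n − 1 = 2848 = 2^5 · 89, so s = 5 and d = 89.
x_0 = 305^89 mod 2849 = 2438.
x_1 = 2438^2 mod 2849 = 830.
x_2 = 830^2 mod 2849 = 2291.
x_3 = 2291^2 mod 2849 = 823.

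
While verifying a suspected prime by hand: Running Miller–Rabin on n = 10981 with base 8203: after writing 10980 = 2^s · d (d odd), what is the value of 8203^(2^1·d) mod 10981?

729

n − 1 = 10980 = 2^2 · 2745, so s = 2 and d = 2745.
Repeated squaring mod 10981: 8203^1 ≡ 8203, 8203^2 ≡ 8622, 8203^4 ≡ 8495, 8203^8 ≡ 8874, 8203^16 ≡ 3125, 8203^32 ≡ 3516, 8203^64 ≡ 8631, 8203^128 ≡ 10038, 8203^256 ≡ 10769, 8203^512 ≡ 1020, 8203^1024 ≡ 8186, 8203^2048 ≡ 4534.
2745 = 2048 + 512 + 128 + 32 + 16 + 8 + 1, so 8203^2745 ≡ 4534·1020·10038·3516·3125·8874·8203 ≡ 27 (mod 10981).
x_0 = 27.
x_1 = 27^2 mod 10981 = 729.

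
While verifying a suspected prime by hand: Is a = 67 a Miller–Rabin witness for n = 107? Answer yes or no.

n − 1 = 106 = 2^1 · 53, so s = 1 and d = 53.
x_0 = 67^53 mod 107 = 106.
x_0 = 106 ≡ −1, so 67 is not a witness.

no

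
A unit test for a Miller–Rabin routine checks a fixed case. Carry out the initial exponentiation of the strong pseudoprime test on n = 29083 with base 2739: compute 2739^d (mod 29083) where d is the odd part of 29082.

n − 1 = 29082 = 2^1 · 14541, so s = 1 and d = 14541.
Repeated squaring mod 29083: 2739^1 ≡ 2739, 2739^2 ≡ 27790, 2739^4 ≡ 14118, 2739^8 ≡ 12125, 2739^16 ≡ 1060, 2739^32 ≡ 18446, 2739^64 ≡ 12899, 2739^128 ≡ 358, 2739^256 ≡ 11832, 2739^512 ≡ 19745, 2739^1024 ≡ 7410, 2739^2048 ≡ 28479, 2739^4096 ≡ 15820, 2739^8192 ≡ 13185.
14541 = 8192 + 4096 + 2048 + 128 + 64 + 8 + 4 + 1, so 2739^14541 ≡ 13185·15820·28479·358·12899·12125·14118·2739 ≡ 11976 (mod 29083).

11976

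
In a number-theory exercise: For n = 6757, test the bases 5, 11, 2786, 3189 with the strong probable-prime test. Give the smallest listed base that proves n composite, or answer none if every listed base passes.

5

n − 1 = 6756 = 2^2 · 1689, so s = 2 and d = 1689.
Base 5: x_0 = 5^1689 mod 6757 = 294. x_0 is neither 1 nor 6756, so continue squaring. x_1 = 294^2 mod 6757 = 5352. Reached i = s−1 = 1 without hitting −1: 5 is a Miller–Rabin witness and 6757 is composite.
Base 11: x_0 = 11^1689 mod 6757 = 814. x_0 is neither 1 nor 6756, so continue squaring. x_1 = 814^2 mod 6757 = 410. Reached i = s−1 = 1 without hitting −1: 11 is a Miller–Rabin witness and 6757 is composite.
Base 2786: x_0 = 2786^1689 mod 6757 = 5007. x_0 is neither 1 nor 6756, so continue squaring. x_1 = 5007^2 mod 6757 = 1579. Reached i = s−1 = 1 without hitting −1: 2786 is a Miller–Rabin witness and 6757 is composite.
Base 3189: x_0 = 3189^1689 mod 6757 = 6234. x_0 is neither 1 nor 6756, so continue squaring. x_1 = 6234^2 mod 6757 = 3249. Reached i = s−1 = 1 without hitting −1: 3189 is a Miller–Rabin witness and 6757 is composite.
The smallest witness among the given bases is 5.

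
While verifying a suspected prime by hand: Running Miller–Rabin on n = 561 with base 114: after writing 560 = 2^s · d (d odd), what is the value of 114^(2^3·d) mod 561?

441

n − 1 = 560 = 2^4 · 35, so s = 4 and d = 35.
x_0 = 114^35 mod 561 = 45.
x_1 = 45^2 mod 561 = 342.
x_2 = 342^2 mod 561 = 276.
x_3 = 276^2 mod 561 = 441.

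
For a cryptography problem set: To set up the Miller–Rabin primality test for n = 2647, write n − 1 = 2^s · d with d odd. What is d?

1323

Halving: 2646 → 1323; 1323 is odd.
So 2646 = 2^1 · 1323.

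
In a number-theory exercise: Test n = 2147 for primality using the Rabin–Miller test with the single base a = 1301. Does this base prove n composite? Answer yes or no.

yes

n − 1 = 2146 = 2^1 · 1073, so s = 1 and d = 1073.
x_0 = 1301^1073 mod 2147 = 898.
x_0 ∉ {1, 2146} and s = 1, so 1301 is a Miller–Rabin witness and 2147 is composite.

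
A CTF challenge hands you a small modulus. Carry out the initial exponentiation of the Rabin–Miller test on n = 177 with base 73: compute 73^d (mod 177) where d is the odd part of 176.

n − 1 = 176 = 2^4 · 11, so s = 4 and d = 11.
73^11 mod 177 = 172.

172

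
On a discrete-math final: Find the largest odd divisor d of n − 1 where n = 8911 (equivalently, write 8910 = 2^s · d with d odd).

Halving: 8910 → 4455; 4455 is odd.
So 8910 = 2^1 · 4455.

4455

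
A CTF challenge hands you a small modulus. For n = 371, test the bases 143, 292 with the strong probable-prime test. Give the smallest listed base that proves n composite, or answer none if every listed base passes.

n − 1 = 370 = 2^1 · 185, so s = 1 and d = 185.
Base 143: x_0 = 143^185 mod 371 = 250. x_0 ∉ {1, 370} and s = 1, so 143 is a Miller–Rabin witness and 371 is composite.
Base 292: x_0 = 292^185 mod 371 = 192. x_0 ∉ {1, 370} and s = 1, so 292 is a Miller–Rabin witness and 371 is composite.
The smallest witness among the given bases is 143.

143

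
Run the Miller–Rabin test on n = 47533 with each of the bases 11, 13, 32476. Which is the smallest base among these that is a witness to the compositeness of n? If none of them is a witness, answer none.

none

n − 1 = 47532 = 2^2 · 11883, so s = 2 and d = 11883.
Base 11: x_0 = 11^11883 mod 47533 = 31616. x_0 is neither 1 nor 47532, so continue squaring. x_1 = 31616^2 mod 47533 = 47532. x_1 ≡ −1, so 11 is not a witness.
Base 13: x_0 = 13^11883 mod 47533 = 15917. x_0 is neither 1 nor 47532, so continue squaring. x_1 = 15917^2 mod 47533 = 47532. x_1 ≡ −1, so 13 is not a witness.
Base 32476: x_0 = 32476^11883 mod 47533 = 31616. x_0 is neither 1 nor 47532, so continue squaring. x_1 = 31616^2 mod 47533 = 47532. x_1 ≡ −1, so 32476 is not a witness.
No listed base is a witness for 47533.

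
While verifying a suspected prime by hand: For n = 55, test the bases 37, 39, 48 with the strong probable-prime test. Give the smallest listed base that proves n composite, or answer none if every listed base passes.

n − 1 = 54 = 2^1 · 27, so s = 1 and d = 27.
Base 37: x_0 = 37^27 mod 55 = 38. x_0 ∉ {1, 54} and s = 1, so 37 is a Miller–Rabin witness and 55 is composite.
Base 39: x_0 = 39^27 mod 55 = 19. x_0 ∉ {1, 54} and s = 1, so 39 is a Miller–Rabin witness and 55 is composite.
Base 48: x_0 = 48^27 mod 55 = 27. x_0 ∉ {1, 54} and s = 1, so 48 is a Miller–Rabin witness and 55 is composite.
The smallest witness among the given bases is 37.

37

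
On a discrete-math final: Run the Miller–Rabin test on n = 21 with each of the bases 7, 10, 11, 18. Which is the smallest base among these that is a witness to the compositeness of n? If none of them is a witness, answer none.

7

n − 1 = 20 = 2^2 · 5, so s = 2 and d = 5.
Base 7: x_0 = 7^5 mod 21 = 7. x_0 is neither 1 nor 20, so continue squaring. x_1 = 7^2 mod 21 = 7. Reached i = s−1 = 1 without hitting −1: 7 is a Miller–Rabin witness and 21 is composite.
Base 10: x_0 = 10^5 mod 21 = 19. x_0 is neither 1 nor 20, so continue squaring. x_1 = 19^2 mod 21 = 4. Reached i = s−1 = 1 without hitting −1: 10 is a Miller–Rabin witness and 21 is composite.
Base 11: x_0 = 11^5 mod 21 = 2. x_0 is neither 1 nor 20, so continue squaring. x_1 = 2^2 mod 21 = 4. Reached i = s−1 = 1 without hitting −1: 11 is a Miller–Rabin witness and 21 is composite.
Base 18: x_0 = 18^5 mod 21 = 9. x_0 is neither 1 nor 20, so continue squaring. x_1 = 9^2 mod 21 = 18. Reached i = s−1 = 1 without hitting −1: 18 is a Miller–Rabin witness and 21 is composite.
The smallest witness among the given bases is 7.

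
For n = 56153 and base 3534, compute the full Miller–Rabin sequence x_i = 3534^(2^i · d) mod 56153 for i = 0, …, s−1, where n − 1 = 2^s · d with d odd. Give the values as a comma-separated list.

n − 1 = 56152 = 2^3 · 7019, so s = 3 and d = 7019.
x_0 = 3534^7019 mod 56153 = 44945.
x_1 = 44945^2 mod 56153 = 5003.
x_2 = 5003^2 mod 56153 = 41924.

44945, 5003, 41924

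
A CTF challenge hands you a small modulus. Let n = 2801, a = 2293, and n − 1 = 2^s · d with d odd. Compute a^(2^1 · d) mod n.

n − 1 = 2800 = 2^4 · 175, so s = 4 and d = 175.
Repeated squaring mod 2801: 2293^1 ≡ 2293, 2293^2 ≡ 372, 2293^4 ≡ 1135, 2293^8 ≡ 2566, 2293^16 ≡ 2006, 2293^32 ≡ 1800, 2293^64 ≡ 2044, 2293^128 ≡ 1645.
175 = 128 + 32 + 8 + 4 + 2 + 1, so 2293^175 ≡ 1645·1800·2566·1135·372·2293 ≡ 24 (mod 2801).
x_0 = 24.
x_1 = 24^2 mod 2801 = 576.

576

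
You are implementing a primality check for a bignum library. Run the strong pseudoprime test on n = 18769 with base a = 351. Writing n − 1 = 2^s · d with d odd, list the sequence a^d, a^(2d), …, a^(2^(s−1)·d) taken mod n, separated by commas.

n − 1 = 18768 = 2^4 · 1173, so s = 4 and d = 1173.
x_0 = 351^1173 mod 18769 = 16713.
x_1 = 16713^2 mod 18769 = 4111.
x_2 = 4111^2 mod 18769 = 8221.
x_3 = 8221^2 mod 18769 = 16441.

16713, 4111, 8221, 16441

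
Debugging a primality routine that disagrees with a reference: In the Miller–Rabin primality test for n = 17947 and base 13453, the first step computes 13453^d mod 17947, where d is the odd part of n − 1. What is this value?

2810

n − 1 = 17946 = 2^1 · 8973, so s = 1 and d = 8973.
13453^8973 mod 17947 = 2810.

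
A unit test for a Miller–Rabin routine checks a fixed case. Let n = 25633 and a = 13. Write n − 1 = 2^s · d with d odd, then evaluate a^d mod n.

n − 1 = 25632 = 2^5 · 801, so s = 5 and d = 801.
13^801 mod 25633 = 19799.

19799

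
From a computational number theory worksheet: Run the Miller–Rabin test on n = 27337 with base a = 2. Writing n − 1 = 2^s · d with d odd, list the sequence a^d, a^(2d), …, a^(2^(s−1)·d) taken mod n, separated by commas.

n − 1 = 27336 = 2^3 · 3417, so s = 3 and d = 3417.
x_0 = 2^3417 mod 27337 = 6501.
x_1 = 6501^2 mod 27337 = 27336.
x_2 = 27336^2 mod 27337 = 1.

6501, 27336, 1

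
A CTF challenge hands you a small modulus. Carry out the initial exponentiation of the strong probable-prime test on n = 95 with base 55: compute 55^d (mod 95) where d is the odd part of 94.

n − 1 = 94 = 2^1 · 47, so s = 1 and d = 47.
55^47 mod 95 = 80.

80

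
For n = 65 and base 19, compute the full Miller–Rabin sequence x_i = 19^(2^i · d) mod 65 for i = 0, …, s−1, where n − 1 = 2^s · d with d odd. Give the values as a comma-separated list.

19, 36, 61, 16, 61, 16

n − 1 = 64 = 2^6 · 1, so s = 6 and d = 1.
x_0 = 19^1 mod 65 = 19.
x_1 = 19^2 mod 65 = 36.
x_2 = 36^2 mod 65 = 61.
x_3 = 61^2 mod 65 = 16.
x_4 = 16^2 mod 65 = 61.
x_5 = 61^2 mod 65 = 16.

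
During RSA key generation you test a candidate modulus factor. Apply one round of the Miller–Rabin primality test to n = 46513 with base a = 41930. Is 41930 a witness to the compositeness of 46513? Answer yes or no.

n − 1 = 46512 = 2^4 · 2907, so s = 4 and d = 2907.
x_0 = 41930^2907 mod 46513 = 16324.
x_0 is neither 1 nor 46512, so continue squaring.
x_1 = 16324^2 mod 46513 = 46512.
x_1 ≡ −1, so 41930 is not a witness.

no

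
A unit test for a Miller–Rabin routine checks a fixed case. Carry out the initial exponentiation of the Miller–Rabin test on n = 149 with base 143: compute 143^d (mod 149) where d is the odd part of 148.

n − 1 = 148 = 2^2 · 37, so s = 2 and d = 37.
143^37 mod 149 = 148.

148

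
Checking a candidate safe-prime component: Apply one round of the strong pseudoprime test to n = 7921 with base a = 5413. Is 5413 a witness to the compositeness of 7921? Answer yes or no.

no

n − 1 = 7920 = 2^4 · 495, so s = 4 and d = 495.
By repeated squaring, 5413^495 ≡ 7920 (mod 7921).
x_0 = 5413^495 mod 7921 = 7920.
x_0 = 7920 ≡ −1, so 5413 is not a witness.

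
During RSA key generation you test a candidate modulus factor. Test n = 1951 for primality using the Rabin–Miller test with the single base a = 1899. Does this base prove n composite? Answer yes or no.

n − 1 = 1950 = 2^1 · 975, so s = 1 and d = 975.
x_0 = 1899^975 mod 1951 = 1950.
x_0 = 1950 ≡ −1, so 1899 is not a witness.

no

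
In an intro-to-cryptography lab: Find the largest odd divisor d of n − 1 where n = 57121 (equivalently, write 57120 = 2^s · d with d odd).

1785

Halving: 57120 → 28560 → 14280 → 7140 → 3570 → 1785; 1785 is odd.
So 57120 = 2^5 · 1785.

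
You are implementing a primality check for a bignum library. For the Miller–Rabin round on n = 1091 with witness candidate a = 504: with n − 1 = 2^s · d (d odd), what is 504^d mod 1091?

1090

n − 1 = 1090 = 2^1 · 545, so s = 1 and d = 545.
504^545 mod 1091 = 1090.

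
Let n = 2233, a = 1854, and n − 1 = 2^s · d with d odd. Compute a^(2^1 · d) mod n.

631

n − 1 = 2232 = 2^3 · 279, so s = 3 and d = 279.
Repeated squaring mod 2233: 1854^1 ≡ 1854, 1854^2 ≡ 729, 1854^4 ≡ 2220, 1854^8 ≡ 169, 1854^16 ≡ 1765, 1854^32 ≡ 190, 1854^64 ≡ 372, 1854^128 ≡ 2171, 1854^256 ≡ 1611.
279 = 256 + 16 + 4 + 2 + 1, so 1854^279 ≡ 1611·1765·2220·729·1854 ≡ 2015 (mod 2233).
x_0 = 2015.
x_1 = 2015^2 mod 2233 = 631.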